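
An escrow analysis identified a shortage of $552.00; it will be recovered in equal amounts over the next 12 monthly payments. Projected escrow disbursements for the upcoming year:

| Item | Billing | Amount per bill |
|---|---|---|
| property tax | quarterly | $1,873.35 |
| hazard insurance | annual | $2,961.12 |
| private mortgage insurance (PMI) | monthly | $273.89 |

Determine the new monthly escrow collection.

$1,191.10

Property tax = $1,873.35 × 4 = $7,493.40 per year
Hazard insurance = $2,961.12 per year
Private mortgage insurance (PMI) = $273.89 × 12 = $3,286.68 per year
Annual escrow total = $13,741.20
Per month = $13,741.20 / 12 = $1,145.10
Shortage spread = $552.00 / 12 = $46.00/mo
New monthly escrow = $1,145.10 + $46.00 = $1,191.10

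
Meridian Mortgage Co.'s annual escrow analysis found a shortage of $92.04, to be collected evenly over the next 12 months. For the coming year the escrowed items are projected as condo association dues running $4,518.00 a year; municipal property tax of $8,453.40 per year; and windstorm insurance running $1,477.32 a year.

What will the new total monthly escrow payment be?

Condo association dues: $4,518.00 annually
Municipal property tax: $8,453.40 annually
Windstorm insurance: $1,477.32 annually
Total annual escrow = $4,518.00 + $8,453.40 + $1,477.32 = $14,448.72
Monthly = $14,448.72 / 12 = $1,204.06
Shortage per month = $92.04 / 12 = $7.67
Adjusted monthly = $1,204.06 + $7.67 = $1,211.73

$1,211.73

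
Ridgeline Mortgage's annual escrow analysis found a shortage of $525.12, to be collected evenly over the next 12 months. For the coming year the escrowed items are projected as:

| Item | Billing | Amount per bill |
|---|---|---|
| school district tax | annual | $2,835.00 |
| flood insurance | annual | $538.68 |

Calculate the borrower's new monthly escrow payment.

School district tax = $2,835.00 per year
Flood insurance = $538.68 per year
Total per year = $2,835.00 + $538.68 = $3,373.68
Base monthly escrow = $3,373.68 / 12 = $281.14
Shortage per month = $525.12 ÷ 12 = $43.76
Adjusted monthly = $281.14 + $43.76 = $324.90

$324.90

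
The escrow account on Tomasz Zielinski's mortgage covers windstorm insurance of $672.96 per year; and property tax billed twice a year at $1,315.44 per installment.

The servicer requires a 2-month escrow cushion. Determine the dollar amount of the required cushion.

$550.64

Windstorm insurance = $672.96 annually
Property tax = $1,315.44 × 2 = $2,630.88 annually
Annual escrow total = $672.96 + $2,630.88 = $3,303.84
Base monthly escrow = $3,303.84 ÷ 12 = $275.32
Required cushion = 2 × $275.32 = $550.64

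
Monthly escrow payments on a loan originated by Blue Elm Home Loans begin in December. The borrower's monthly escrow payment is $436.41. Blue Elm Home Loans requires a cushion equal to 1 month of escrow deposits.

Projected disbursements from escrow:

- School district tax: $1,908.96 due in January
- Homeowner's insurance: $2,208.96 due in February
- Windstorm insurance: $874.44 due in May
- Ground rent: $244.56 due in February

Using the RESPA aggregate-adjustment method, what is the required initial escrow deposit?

Cushion = 1 × $436.41 = $436.41
Trial balance (start $0, +$436.41 each month, − disbursements):
  Dec: +$436.41 → $436.41
  Jan: +$436.41 − $1,908.96 → -$1,036.14
  Feb: +$436.41 − $2,453.52 → -$3,053.25
  Mar: +$436.41 → -$2,616.84
  Apr: +$436.41 → -$2,180.43
  May: +$436.41 − $874.44 → -$2,618.46
  Jun: +$436.41 → -$2,182.05
  Jul: +$436.41 → -$1,745.64
  Aug: +$436.41 → -$1,309.23
  Sep: +$436.41 → -$872.82
  Oct: +$436.41 → -$436.41
  Nov: +$436.41 → $0.00
Lowest trial balance = -$3,053.25 (Feb)
Initial deposit = cushion − low point = $436.41 − (-$3,053.25) = $3,489.66

$3,489.66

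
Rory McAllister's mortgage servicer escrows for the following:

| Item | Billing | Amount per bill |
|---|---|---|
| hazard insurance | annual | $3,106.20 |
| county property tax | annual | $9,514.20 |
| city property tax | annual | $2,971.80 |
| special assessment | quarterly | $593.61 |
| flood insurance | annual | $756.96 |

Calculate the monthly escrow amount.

$1,560.30

Hazard insurance — $3,106.20 annually
County property tax — $9,514.20 annually
City property tax — $2,971.80 annually
Special assessment — $593.61 × 4 = $2,374.44 annually
Flood insurance — $756.96 annually
Total annual escrow = $18,723.60
Per month = $18,723.60 ÷ 12 = $1,560.30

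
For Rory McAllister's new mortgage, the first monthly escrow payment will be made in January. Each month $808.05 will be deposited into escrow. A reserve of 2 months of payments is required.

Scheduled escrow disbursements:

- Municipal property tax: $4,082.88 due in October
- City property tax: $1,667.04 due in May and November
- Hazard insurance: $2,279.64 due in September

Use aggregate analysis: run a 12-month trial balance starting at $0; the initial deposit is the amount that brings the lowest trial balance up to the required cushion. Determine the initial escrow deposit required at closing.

$2,424.15

Cushion = 2 × $808.05 = $1,616.10
Trial balance (start $0, +$808.05 each month, − disbursements):
  Jan: +$808.05 → $808.05
  Feb: +$808.05 → $1,616.10
  Mar: +$808.05 → $2,424.15
  Apr: +$808.05 → $3,232.20
  May: +$808.05 − $1,667.04 → $2,373.21
  Jun: +$808.05 → $3,181.26
  Jul: +$808.05 → $3,989.31
  Aug: +$808.05 → $4,797.36
  Sep: +$808.05 − $2,279.64 → $3,325.77
  Oct: +$808.05 − $4,082.88 → $50.94
  Nov: +$808.05 − $1,667.04 → -$808.05
  Dec: +$808.05 → $0.00
Lowest trial balance = -$808.05 (Nov)
Initial deposit = cushion − low point = $1,616.10 − (-$808.05) = $2,424.15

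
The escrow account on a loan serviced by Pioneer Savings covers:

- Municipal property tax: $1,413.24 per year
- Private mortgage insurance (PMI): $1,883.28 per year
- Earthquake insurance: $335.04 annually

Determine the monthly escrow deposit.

Municipal property tax = $1,413.24 per year
Private mortgage insurance (PMI) = $1,883.28 per year
Earthquake insurance = $335.04 per year
Combined annual = $1,413.24 + $1,883.28 + $335.04 = $3,631.56
Per month = $3,631.56 ÷ 12 = $302.63

$302.63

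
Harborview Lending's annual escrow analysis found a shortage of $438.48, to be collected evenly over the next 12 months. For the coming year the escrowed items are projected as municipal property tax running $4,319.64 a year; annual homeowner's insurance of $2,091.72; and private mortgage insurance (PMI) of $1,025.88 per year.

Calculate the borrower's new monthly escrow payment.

Municipal property tax: $4,319.64 annually
Homeowner's insurance: $2,091.72 annually
Private mortgage insurance (PMI): $1,025.88 annually
Total per year = $7,437.24
Monthly escrow = $7,437.24 ÷ 12 = $619.77
Monthly shortage recovery: $438.48 / 12 = $36.54
Adjusted monthly = $619.77 + $36.54 = $656.31

$656.31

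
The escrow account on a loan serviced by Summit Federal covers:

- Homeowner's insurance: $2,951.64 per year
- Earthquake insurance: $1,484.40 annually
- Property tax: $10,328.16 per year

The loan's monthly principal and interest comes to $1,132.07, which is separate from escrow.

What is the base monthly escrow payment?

$1,230.35

Homeowner's insurance = $2,951.64 per year
Earthquake insurance = $1,484.40 per year
Property tax = $10,328.16 per year
Total per year = $14,764.20
Monthly = $14,764.20 ÷ 12 = $1,230.35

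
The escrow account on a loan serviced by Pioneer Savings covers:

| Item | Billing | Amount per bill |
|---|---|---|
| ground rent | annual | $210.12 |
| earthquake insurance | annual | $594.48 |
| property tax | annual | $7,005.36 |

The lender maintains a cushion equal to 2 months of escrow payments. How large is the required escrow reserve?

Ground rent — $210.12
Earthquake insurance — $594.48
Property tax — $7,005.36
Total annual escrow = $7,809.96
Monthly = $7,809.96 / 12 = $650.83
Cushion = 2 × $650.83 = $1,301.66

$1,301.66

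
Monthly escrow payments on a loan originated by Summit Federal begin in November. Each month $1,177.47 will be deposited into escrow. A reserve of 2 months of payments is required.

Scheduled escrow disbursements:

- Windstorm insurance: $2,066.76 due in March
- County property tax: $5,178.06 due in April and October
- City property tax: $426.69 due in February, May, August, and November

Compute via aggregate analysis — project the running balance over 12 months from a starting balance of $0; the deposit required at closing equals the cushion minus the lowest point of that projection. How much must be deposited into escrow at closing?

$3,388.32

Cushion = 2 × $1,177.47 = $2,354.94
Trial balance (start $0, +$1,177.47 each month, − disbursements):
  Nov: +$1,177.47 − $426.69 → $750.78
  Dec: +$1,177.47 → $1,928.25
  Jan: +$1,177.47 → $3,105.72
  Feb: +$1,177.47 − $426.69 → $3,856.50
  Mar: +$1,177.47 − $2,066.76 → $2,967.21
  Apr: +$1,177.47 − $5,178.06 → -$1,033.38
  May: +$1,177.47 − $426.69 → -$282.60
  Jun: +$1,177.47 → $894.87
  Jul: +$1,177.47 → $2,072.34
  Aug: +$1,177.47 − $426.69 → $2,823.12
  Sep: +$1,177.47 → $4,000.59
  Oct: +$1,177.47 − $5,178.06 → $0.00
Lowest trial balance = -$1,033.38 (Apr)
Initial deposit = cushion − low point = $2,354.94 − (-$1,033.38) = $3,388.32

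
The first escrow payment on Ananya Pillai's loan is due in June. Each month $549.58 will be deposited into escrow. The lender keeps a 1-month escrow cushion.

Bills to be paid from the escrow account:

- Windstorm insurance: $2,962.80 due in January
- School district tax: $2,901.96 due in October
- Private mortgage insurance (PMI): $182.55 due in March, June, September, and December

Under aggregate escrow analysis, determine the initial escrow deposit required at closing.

$2,565.35

Cushion = 1 × $549.58 = $549.58
Trial balance (start $0, +$549.58 each month, − disbursements):
  Jun: +$549.58 − $182.55 → $367.03
  Jul: +$549.58 → $916.61
  Aug: +$549.58 → $1,466.19
  Sep: +$549.58 − $182.55 → $1,833.22
  Oct: +$549.58 − $2,901.96 → -$519.16
  Nov: +$549.58 → $30.42
  Dec: +$549.58 − $182.55 → $397.45
  Jan: +$549.58 − $2,962.80 → -$2,015.77
  Feb: +$549.58 → -$1,466.19
  Mar: +$549.58 − $182.55 → -$1,099.16
  Apr: +$549.58 → -$549.58
  May: +$549.58 → $0.00
Lowest trial balance = -$2,015.77 (Jan)
Initial deposit = cushion − low point = $549.58 − (-$2,015.77) = $2,565.35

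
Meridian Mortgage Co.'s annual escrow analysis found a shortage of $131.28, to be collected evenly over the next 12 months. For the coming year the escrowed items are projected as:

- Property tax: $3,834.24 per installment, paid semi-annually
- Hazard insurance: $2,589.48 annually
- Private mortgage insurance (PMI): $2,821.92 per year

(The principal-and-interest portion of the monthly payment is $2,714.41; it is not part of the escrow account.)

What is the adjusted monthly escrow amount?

Property tax — $3,834.24 × 2 = $7,668.48 per year
Hazard insurance — $2,589.48 per year
Private mortgage insurance (PMI) — $2,821.92 per year
Combined annual = $13,079.88
Base monthly escrow = $13,079.88 ÷ 12 = $1,089.99
Shortage per month = $131.28 ÷ 12 = $10.94
Adjusted monthly = $1,089.99 + $10.94 = $1,100.93

$1,100.93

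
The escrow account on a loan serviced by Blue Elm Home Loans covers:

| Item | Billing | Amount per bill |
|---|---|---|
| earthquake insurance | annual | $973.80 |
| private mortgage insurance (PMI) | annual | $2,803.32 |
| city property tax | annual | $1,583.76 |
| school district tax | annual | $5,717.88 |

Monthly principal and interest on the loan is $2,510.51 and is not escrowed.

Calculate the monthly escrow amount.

Earthquake insurance: $973.80
Private mortgage insurance (PMI): $2,803.32
City property tax: $1,583.76
School district tax: $5,717.88
Yearly total = $973.80 + $2,803.32 + $1,583.76 + $5,717.88 = $11,078.76
Monthly = $11,078.76 ÷ 12 = $923.23

$923.23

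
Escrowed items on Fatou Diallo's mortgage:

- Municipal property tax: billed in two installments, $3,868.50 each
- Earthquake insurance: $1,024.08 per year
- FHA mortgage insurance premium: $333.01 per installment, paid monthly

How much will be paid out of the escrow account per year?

Municipal property tax — $3,868.50 × 2 = $7,737.00
Earthquake insurance — $1,024.08
FHA mortgage insurance premium — $333.01 × 12 = $3,996.12
Total annual escrow = $7,737.00 + $1,024.08 + $3,996.12 = $12,757.20

$12,757.20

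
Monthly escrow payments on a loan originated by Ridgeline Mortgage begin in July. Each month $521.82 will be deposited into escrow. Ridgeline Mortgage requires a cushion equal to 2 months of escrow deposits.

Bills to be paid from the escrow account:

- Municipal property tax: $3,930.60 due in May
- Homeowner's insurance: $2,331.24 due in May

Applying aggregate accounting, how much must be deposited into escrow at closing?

$1,565.46

Cushion = 2 × $521.82 = $1,043.64
Trial balance (start $0, +$521.82 each month, − disbursements):
  Jul: +$521.82 → $521.82
  Aug: +$521.82 → $1,043.64
  Sep: +$521.82 → $1,565.46
  Oct: +$521.82 → $2,087.28
  Nov: +$521.82 → $2,609.10
  Dec: +$521.82 → $3,130.92
  Jan: +$521.82 → $3,652.74
  Feb: +$521.82 → $4,174.56
  Mar: +$521.82 → $4,696.38
  Apr: +$521.82 → $5,218.20
  May: +$521.82 − $6,261.84 → -$521.82
  Jun: +$521.82 → $0.00
Lowest trial balance = -$521.82 (May)
Initial deposit = cushion − low point = $1,043.64 − (-$521.82) = $1,565.46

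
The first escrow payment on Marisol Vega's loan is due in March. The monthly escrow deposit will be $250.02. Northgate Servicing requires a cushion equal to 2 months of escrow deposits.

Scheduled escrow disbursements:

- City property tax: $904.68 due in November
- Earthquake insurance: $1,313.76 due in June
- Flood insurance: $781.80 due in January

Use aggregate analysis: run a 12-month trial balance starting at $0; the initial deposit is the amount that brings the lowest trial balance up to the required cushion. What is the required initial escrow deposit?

Cushion = 2 × $250.02 = $500.04
Trial balance (start $0, +$250.02 each month, − disbursements):
  Mar: +$250.02 → $250.02
  Apr: +$250.02 → $500.04
  May: +$250.02 → $750.06
  Jun: +$250.02 − $1,313.76 → -$313.68
  Jul: +$250.02 → -$63.66
  Aug: +$250.02 → $186.36
  Sep: +$250.02 → $436.38
  Oct: +$250.02 → $686.40
  Nov: +$250.02 − $904.68 → $31.74
  Dec: +$250.02 → $281.76
  Jan: +$250.02 − $781.80 → -$250.02
  Feb: +$250.02 → $0.00
Lowest trial balance = -$313.68 (Jun)
Initial deposit = cushion − low point = $500.04 − (-$313.68) = $813.72

$813.72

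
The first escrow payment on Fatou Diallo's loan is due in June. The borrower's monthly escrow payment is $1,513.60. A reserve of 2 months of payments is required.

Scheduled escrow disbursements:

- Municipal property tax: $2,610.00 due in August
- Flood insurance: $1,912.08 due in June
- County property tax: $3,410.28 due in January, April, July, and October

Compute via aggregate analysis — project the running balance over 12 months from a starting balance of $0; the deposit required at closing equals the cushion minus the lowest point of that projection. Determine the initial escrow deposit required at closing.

$6,801.84

Cushion = 2 × $1,513.60 = $3,027.20
Trial balance (start $0, +$1,513.60 each month, − disbursements):
  Jun: +$1,513.60 − $1,912.08 → -$398.48
  Jul: +$1,513.60 − $3,410.28 → -$2,295.16
  Aug: +$1,513.60 − $2,610.00 → -$3,391.56
  Sep: +$1,513.60 → -$1,877.96
  Oct: +$1,513.60 − $3,410.28 → -$3,774.64
  Nov: +$1,513.60 → -$2,261.04
  Dec: +$1,513.60 → -$747.44
  Jan: +$1,513.60 − $3,410.28 → -$2,644.12
  Feb: +$1,513.60 → -$1,130.52
  Mar: +$1,513.60 → $383.08
  Apr: +$1,513.60 − $3,410.28 → -$1,513.60
  May: +$1,513.60 → $0.00
Lowest trial balance = -$3,774.64 (Oct)
Initial deposit = cushion − low point = $3,027.20 − (-$3,774.64) = $6,801.84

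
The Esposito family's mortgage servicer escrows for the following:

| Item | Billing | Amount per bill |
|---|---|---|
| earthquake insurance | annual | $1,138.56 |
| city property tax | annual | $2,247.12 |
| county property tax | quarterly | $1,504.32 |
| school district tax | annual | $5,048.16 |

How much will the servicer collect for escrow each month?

$1,204.26

Earthquake insurance = $1,138.56/yr
City property tax = $2,247.12/yr
County property tax = $1,504.32 × 4 = $6,017.28/yr
School district tax = $5,048.16/yr
Total annual escrow = $14,451.12
Monthly = $14,451.12 / 12 = $1,204.26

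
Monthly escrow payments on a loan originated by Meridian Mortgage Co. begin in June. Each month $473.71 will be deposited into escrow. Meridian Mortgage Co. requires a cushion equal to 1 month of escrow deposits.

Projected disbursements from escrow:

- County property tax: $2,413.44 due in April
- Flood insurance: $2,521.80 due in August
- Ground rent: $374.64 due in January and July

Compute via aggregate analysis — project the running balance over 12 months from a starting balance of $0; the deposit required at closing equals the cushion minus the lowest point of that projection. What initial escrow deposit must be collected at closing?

$1,949.02

Cushion = 1 × $473.71 = $473.71
Trial balance (start $0, +$473.71 each month, − disbursements):
  Jun: +$473.71 → $473.71
  Jul: +$473.71 − $374.64 → $572.78
  Aug: +$473.71 − $2,521.80 → -$1,475.31
  Sep: +$473.71 → -$1,001.60
  Oct: +$473.71 → -$527.89
  Nov: +$473.71 → -$54.18
  Dec: +$473.71 → $419.53
  Jan: +$473.71 − $374.64 → $518.60
  Feb: +$473.71 → $992.31
  Mar: +$473.71 → $1,466.02
  Apr: +$473.71 − $2,413.44 → -$473.71
  May: +$473.71 → $0.00
Lowest trial balance = -$1,475.31 (Aug)
Initial deposit = cushion − low point = $473.71 − (-$1,475.31) = $1,949.02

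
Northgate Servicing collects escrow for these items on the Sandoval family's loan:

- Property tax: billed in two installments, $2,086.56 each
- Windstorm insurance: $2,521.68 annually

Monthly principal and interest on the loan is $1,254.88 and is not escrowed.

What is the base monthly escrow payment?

Property tax = $2,086.56 × 2 = $4,173.12/yr
Windstorm insurance = $2,521.68/yr
Annual escrow total = $6,694.80
Monthly = $6,694.80 ÷ 12 = $557.90

$557.90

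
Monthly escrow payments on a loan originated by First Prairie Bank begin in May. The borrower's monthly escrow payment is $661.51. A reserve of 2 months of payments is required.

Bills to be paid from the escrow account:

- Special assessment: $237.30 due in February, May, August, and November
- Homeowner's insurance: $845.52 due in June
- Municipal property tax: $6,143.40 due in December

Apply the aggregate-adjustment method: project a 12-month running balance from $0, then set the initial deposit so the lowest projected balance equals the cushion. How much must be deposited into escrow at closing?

Cushion = 2 × $661.51 = $1,323.02
Trial balance (start $0, +$661.51 each month, − disbursements):
  May: +$661.51 − $237.30 → $424.21
  Jun: +$661.51 − $845.52 → $240.20
  Jul: +$661.51 → $901.71
  Aug: +$661.51 − $237.30 → $1,325.92
  Sep: +$661.51 → $1,987.43
  Oct: +$661.51 → $2,648.94
  Nov: +$661.51 − $237.30 → $3,073.15
  Dec: +$661.51 − $6,143.40 → -$2,408.74
  Jan: +$661.51 → -$1,747.23
  Feb: +$661.51 − $237.30 → -$1,323.02
  Mar: +$661.51 → -$661.51
  Apr: +$661.51 → $0.00
Lowest trial balance = -$2,408.74 (Dec)
Initial deposit = cushion − low point = $1,323.02 − (-$2,408.74) = $3,731.76

$3,731.76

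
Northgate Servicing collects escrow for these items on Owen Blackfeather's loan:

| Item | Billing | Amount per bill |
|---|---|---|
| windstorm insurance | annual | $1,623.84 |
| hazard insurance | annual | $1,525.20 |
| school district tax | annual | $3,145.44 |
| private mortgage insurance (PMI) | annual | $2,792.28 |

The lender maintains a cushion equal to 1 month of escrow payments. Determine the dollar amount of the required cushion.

Windstorm insurance — $1,623.84
Hazard insurance — $1,525.20
School district tax — $3,145.44
Private mortgage insurance (PMI) — $2,792.28
Yearly total = $9,086.76
Monthly = $9,086.76 ÷ 12 = $757.23
Cushion = 1 × $757.23 = $757.23

$757.23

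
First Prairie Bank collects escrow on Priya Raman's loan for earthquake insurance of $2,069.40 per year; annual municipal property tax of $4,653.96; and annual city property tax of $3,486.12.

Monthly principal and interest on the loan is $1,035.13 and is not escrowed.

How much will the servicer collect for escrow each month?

$850.79

Earthquake insurance: $2,069.40
Municipal property tax: $4,653.96
City property tax: $3,486.12
Combined annual = $2,069.40 + $4,653.96 + $3,486.12 = $10,209.48
Base monthly escrow = $10,209.48 / 12 = $850.79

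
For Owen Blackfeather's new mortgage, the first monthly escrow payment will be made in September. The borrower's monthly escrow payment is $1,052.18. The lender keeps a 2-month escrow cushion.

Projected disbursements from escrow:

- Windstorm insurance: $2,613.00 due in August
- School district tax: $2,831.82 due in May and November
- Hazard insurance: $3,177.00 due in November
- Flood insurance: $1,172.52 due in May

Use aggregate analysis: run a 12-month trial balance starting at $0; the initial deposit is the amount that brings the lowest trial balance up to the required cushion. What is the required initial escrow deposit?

Cushion = 2 × $1,052.18 = $2,104.36
Trial balance (start $0, +$1,052.18 each month, − disbursements):
  Sep: +$1,052.18 → $1,052.18
  Oct: +$1,052.18 → $2,104.36
  Nov: +$1,052.18 − $6,008.82 → -$2,852.28
  Dec: +$1,052.18 → -$1,800.10
  Jan: +$1,052.18 → -$747.92
  Feb: +$1,052.18 → $304.26
  Mar: +$1,052.18 → $1,356.44
  Apr: +$1,052.18 → $2,408.62
  May: +$1,052.18 − $4,004.34 → -$543.54
  Jun: +$1,052.18 → $508.64
  Jul: +$1,052.18 → $1,560.82
  Aug: +$1,052.18 − $2,613.00 → $0.00
Lowest trial balance = -$2,852.28 (Nov)
Initial deposit = cushion − low point = $2,104.36 − (-$2,852.28) = $4,956.64

$4,956.64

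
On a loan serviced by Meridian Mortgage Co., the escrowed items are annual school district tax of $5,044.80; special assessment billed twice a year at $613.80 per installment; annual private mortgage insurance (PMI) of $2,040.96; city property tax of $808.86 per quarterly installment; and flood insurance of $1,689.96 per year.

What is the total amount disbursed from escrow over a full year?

$13,238.76

School district tax: $5,044.80 annually
Special assessment: $613.80 × 2 = $1,227.60 annually
Private mortgage insurance (PMI): $2,040.96 annually
City property tax: $808.86 × 4 = $3,235.44 annually
Flood insurance: $1,689.96 annually
Combined annual = $5,044.80 + $1,227.60 + $2,040.96 + $3,235.44 + $1,689.96 = $13,238.76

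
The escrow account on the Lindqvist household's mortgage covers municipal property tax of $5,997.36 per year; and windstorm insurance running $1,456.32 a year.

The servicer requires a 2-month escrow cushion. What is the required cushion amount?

$1,242.28

Municipal property tax = $5,997.36 per year
Windstorm insurance = $1,456.32 per year
Combined annual = $5,997.36 + $1,456.32 = $7,453.68
Per month = $7,453.68 ÷ 12 = $621.14
Required cushion = 2 × $621.14 = $1,242.28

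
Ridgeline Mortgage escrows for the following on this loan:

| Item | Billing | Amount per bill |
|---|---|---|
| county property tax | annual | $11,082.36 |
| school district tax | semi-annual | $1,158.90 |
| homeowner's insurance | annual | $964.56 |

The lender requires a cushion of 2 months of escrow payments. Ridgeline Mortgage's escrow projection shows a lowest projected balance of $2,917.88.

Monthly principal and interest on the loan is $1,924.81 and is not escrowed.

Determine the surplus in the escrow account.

County property tax — $11,082.36/yr
School district tax — $1,158.90 × 2 = $2,317.80/yr
Homeowner's insurance — $964.56/yr
Combined annual = $11,082.36 + $2,317.80 + $964.56 = $14,364.72
Per month = $14,364.72 / 12 = $1,197.06
Required reserve = 2 × $1,197.06 = $2,394.12
Excess over cushion: $2,917.88 − $2,394.12 = $523.76

$523.76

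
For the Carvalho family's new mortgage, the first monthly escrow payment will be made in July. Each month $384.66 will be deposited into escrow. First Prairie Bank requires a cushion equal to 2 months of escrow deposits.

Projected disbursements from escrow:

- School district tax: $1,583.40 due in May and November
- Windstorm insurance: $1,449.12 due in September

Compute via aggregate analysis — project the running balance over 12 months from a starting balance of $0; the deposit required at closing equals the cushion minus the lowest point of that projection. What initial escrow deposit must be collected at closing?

$1,878.54

Cushion = 2 × $384.66 = $769.32
Trial balance (start $0, +$384.66 each month, − disbursements):
  Jul: +$384.66 → $384.66
  Aug: +$384.66 → $769.32
  Sep: +$384.66 − $1,449.12 → -$295.14
  Oct: +$384.66 → $89.52
  Nov: +$384.66 − $1,583.40 → -$1,109.22
  Dec: +$384.66 → -$724.56
  Jan: +$384.66 → -$339.90
  Feb: +$384.66 → $44.76
  Mar: +$384.66 → $429.42
  Apr: +$384.66 → $814.08
  May: +$384.66 − $1,583.40 → -$384.66
  Jun: +$384.66 → $0.00
Lowest trial balance = -$1,109.22 (Nov)
Initial deposit = cushion − low point = $769.32 − (-$1,109.22) = $1,878.54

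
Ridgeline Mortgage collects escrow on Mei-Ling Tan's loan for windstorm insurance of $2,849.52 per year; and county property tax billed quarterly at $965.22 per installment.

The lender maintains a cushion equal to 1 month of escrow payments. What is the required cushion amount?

Windstorm insurance = $2,849.52 per year
County property tax = $965.22 × 4 = $3,860.88 per year
Total annual escrow = $6,710.40
Monthly = $6,710.40 / 12 = $559.20
Reserve = 1 × $559.20 = $559.20

$559.20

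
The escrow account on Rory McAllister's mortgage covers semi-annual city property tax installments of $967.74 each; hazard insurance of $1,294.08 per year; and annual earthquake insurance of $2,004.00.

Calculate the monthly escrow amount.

City property tax — $967.74 × 2 = $1,935.48 annually
Hazard insurance — $1,294.08 annually
Earthquake insurance — $2,004.00 annually
Annual escrow total = $5,233.56
Base monthly escrow = $5,233.56 ÷ 12 = $436.13

$436.13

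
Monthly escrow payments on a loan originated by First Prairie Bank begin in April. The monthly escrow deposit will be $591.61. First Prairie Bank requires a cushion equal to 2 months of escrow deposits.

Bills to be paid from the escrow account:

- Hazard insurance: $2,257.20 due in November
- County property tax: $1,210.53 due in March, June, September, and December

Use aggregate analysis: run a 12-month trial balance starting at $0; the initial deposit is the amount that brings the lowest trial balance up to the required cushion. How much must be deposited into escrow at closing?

$1,747.52

Cushion = 2 × $591.61 = $1,183.22
Trial balance (start $0, +$591.61 each month, − disbursements):
  Apr: +$591.61 → $591.61
  May: +$591.61 → $1,183.22
  Jun: +$591.61 − $1,210.53 → $564.30
  Jul: +$591.61 → $1,155.91
  Aug: +$591.61 → $1,747.52
  Sep: +$591.61 − $1,210.53 → $1,128.60
  Oct: +$591.61 → $1,720.21
  Nov: +$591.61 − $2,257.20 → $54.62
  Dec: +$591.61 − $1,210.53 → -$564.30
  Jan: +$591.61 → $27.31
  Feb: +$591.61 → $618.92
  Mar: +$591.61 − $1,210.53 → $0.00
Lowest trial balance = -$564.30 (Dec)
Initial deposit = cushion − low point = $1,183.22 − (-$564.30) = $1,747.52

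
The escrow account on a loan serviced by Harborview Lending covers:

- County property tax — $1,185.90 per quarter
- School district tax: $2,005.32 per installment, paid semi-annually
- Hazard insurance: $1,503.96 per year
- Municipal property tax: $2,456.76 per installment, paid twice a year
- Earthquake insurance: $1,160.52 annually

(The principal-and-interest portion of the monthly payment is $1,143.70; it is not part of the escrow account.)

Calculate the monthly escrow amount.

$1,361.02

County property tax = $1,185.90 × 4 = $4,743.60 annually
School district tax = $2,005.32 × 2 = $4,010.64 annually
Hazard insurance = $1,503.96 annually
Municipal property tax = $2,456.76 × 2 = $4,913.52 annually
Earthquake insurance = $1,160.52 annually
Annual escrow total = $4,743.60 + $4,010.64 + $1,503.96 + $4,913.52 + $1,160.52 = $16,332.24
Monthly escrow = $16,332.24 ÷ 12 = $1,361.02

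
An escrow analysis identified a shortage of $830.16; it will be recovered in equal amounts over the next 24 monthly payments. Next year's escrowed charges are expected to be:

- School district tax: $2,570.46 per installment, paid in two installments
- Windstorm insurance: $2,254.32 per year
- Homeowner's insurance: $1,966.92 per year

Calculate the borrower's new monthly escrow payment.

School district tax — $2,570.46 × 2 = $5,140.92/yr
Windstorm insurance — $2,254.32/yr
Homeowner's insurance — $1,966.92/yr
Total annual escrow = $5,140.92 + $2,254.32 + $1,966.92 = $9,362.16
Monthly escrow = $9,362.16 ÷ 12 = $780.18
Shortage spread = $830.16 ÷ 24 = $34.59/mo
New monthly escrow = $780.18 + $34.59 = $814.77

$814.77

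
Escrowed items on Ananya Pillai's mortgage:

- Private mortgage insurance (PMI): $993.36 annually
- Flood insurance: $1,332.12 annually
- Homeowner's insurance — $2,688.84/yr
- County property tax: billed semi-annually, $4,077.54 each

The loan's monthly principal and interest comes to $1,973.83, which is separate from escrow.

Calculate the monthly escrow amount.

$1,097.45

Private mortgage insurance (PMI) — $993.36 per year
Flood insurance — $1,332.12 per year
Homeowner's insurance — $2,688.84 per year
County property tax — $4,077.54 × 2 = $8,155.08 per year
Total per year = $993.36 + $1,332.12 + $2,688.84 + $8,155.08 = $13,169.40
Per month = $13,169.40 ÷ 12 = $1,097.45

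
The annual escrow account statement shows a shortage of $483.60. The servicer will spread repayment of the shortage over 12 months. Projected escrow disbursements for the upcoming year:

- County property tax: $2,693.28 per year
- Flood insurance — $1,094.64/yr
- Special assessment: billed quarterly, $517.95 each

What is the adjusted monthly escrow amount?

County property tax — $2,693.28 annually
Flood insurance — $1,094.64 annually
Special assessment — $517.95 × 4 = $2,071.80 annually
Annual escrow total = $2,693.28 + $1,094.64 + $2,071.80 = $5,859.72
Monthly = $5,859.72 / 12 = $488.31
Monthly shortage recovery: $483.60 ÷ 12 = $40.30
New monthly escrow = $488.31 + $40.30 = $528.61

$528.61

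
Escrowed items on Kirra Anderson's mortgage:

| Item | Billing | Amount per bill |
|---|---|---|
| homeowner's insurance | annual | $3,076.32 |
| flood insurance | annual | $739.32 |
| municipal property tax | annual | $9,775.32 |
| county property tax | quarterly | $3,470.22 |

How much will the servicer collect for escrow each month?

Homeowner's insurance: $3,076.32/yr
Flood insurance: $739.32/yr
Municipal property tax: $9,775.32/yr
County property tax: $3,470.22 × 4 = $13,880.88/yr
Yearly total = $3,076.32 + $739.32 + $9,775.32 + $13,880.88 = $27,471.84
Monthly escrow = $27,471.84 / 12 = $2,289.32

$2,289.32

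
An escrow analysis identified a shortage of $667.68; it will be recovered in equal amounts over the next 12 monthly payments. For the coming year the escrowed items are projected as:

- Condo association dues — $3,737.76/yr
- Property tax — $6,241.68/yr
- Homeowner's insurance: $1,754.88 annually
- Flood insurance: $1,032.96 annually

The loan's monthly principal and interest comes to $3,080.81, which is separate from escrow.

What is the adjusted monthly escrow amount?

$1,119.58

Condo association dues — $3,737.76
Property tax — $6,241.68
Homeowner's insurance — $1,754.88
Flood insurance — $1,032.96
Total per year = $12,767.28
Base monthly escrow = $12,767.28 / 12 = $1,063.94
Monthly shortage recovery: $667.68 ÷ 12 = $55.64
Adjusted monthly = $1,063.94 + $55.64 = $1,119.58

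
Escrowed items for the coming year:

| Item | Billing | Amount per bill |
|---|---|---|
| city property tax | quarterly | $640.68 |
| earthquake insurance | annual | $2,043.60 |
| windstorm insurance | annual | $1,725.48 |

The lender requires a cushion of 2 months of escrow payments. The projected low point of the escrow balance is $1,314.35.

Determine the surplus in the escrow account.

$259.05

City property tax: $640.68 × 4 = $2,562.72 per year
Earthquake insurance: $2,043.60 per year
Windstorm insurance: $1,725.48 per year
Combined annual = $2,562.72 + $2,043.60 + $1,725.48 = $6,331.80
Monthly escrow = $6,331.80 ÷ 12 = $527.65
Cushion = 2 × $527.65 = $1,055.30
Excess over cushion: $1,314.35 − $1,055.30 = $259.05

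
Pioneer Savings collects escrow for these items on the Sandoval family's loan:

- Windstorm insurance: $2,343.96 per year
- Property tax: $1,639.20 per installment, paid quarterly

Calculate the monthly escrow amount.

Windstorm insurance: $2,343.96 per year
Property tax: $1,639.20 × 4 = $6,556.80 per year
Yearly total = $2,343.96 + $6,556.80 = $8,900.76
Base monthly escrow = $8,900.76 ÷ 12 = $741.73

$741.73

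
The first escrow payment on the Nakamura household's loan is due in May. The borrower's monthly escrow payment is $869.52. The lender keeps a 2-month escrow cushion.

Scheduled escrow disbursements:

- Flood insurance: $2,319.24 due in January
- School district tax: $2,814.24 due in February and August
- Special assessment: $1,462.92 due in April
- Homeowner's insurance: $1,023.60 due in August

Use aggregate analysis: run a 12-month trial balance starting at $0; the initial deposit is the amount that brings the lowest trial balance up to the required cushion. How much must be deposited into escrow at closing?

$2,098.80

Cushion = 2 × $869.52 = $1,739.04
Trial balance (start $0, +$869.52 each month, − disbursements):
  May: +$869.52 → $869.52
  Jun: +$869.52 → $1,739.04
  Jul: +$869.52 → $2,608.56
  Aug: +$869.52 − $3,837.84 → -$359.76
  Sep: +$869.52 → $509.76
  Oct: +$869.52 → $1,379.28
  Nov: +$869.52 → $2,248.80
  Dec: +$869.52 → $3,118.32
  Jan: +$869.52 − $2,319.24 → $1,668.60
  Feb: +$869.52 − $2,814.24 → -$276.12
  Mar: +$869.52 → $593.40
  Apr: +$869.52 − $1,462.92 → $0.00
Lowest trial balance = -$359.76 (Aug)
Initial deposit = cushion − low point = $1,739.04 − (-$359.76) = $2,098.80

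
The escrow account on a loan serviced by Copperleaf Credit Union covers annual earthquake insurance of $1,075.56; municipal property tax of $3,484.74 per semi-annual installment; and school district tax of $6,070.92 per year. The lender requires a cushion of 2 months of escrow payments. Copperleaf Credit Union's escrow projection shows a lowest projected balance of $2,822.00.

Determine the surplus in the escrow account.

$469.34

Earthquake insurance = $1,075.56 annually
Municipal property tax = $3,484.74 × 2 = $6,969.48 annually
School district tax = $6,070.92 annually
Total per year = $14,115.96
Base monthly escrow = $14,115.96 ÷ 12 = $1,176.33
Required cushion = 2 × $1,176.33 = $2,352.66
Excess over cushion: $2,822.00 − $2,352.66 = $469.34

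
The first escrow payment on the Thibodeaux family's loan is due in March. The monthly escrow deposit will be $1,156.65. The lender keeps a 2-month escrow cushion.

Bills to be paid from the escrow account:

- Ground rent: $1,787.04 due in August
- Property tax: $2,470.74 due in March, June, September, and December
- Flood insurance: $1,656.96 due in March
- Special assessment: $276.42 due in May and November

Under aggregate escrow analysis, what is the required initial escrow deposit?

$5,349.39

Cushion = 2 × $1,156.65 = $2,313.30
Trial balance (start $0, +$1,156.65 each month, − disbursements):
  Mar: +$1,156.65 − $4,127.70 → -$2,971.05
  Apr: +$1,156.65 → -$1,814.40
  May: +$1,156.65 − $276.42 → -$934.17
  Jun: +$1,156.65 − $2,470.74 → -$2,248.26
  Jul: +$1,156.65 → -$1,091.61
  Aug: +$1,156.65 − $1,787.04 → -$1,722.00
  Sep: +$1,156.65 − $2,470.74 → -$3,036.09
  Oct: +$1,156.65 → -$1,879.44
  Nov: +$1,156.65 − $276.42 → -$999.21
  Dec: +$1,156.65 − $2,470.74 → -$2,313.30
  Jan: +$1,156.65 → -$1,156.65
  Feb: +$1,156.65 → $0.00
Lowest trial balance = -$3,036.09 (Sep)
Initial deposit = cushion − low point = $2,313.30 − (-$3,036.09) = $5,349.39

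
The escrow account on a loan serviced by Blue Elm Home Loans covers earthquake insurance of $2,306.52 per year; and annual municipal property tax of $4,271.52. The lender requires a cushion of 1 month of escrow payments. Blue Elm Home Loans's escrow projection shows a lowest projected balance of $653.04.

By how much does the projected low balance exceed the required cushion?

$104.87

Earthquake insurance: $2,306.52 annually
Municipal property tax: $4,271.52 annually
Yearly total = $6,578.04
Monthly = $6,578.04 ÷ 12 = $548.17
Required reserve = 1 × $548.17 = $548.17
Excess over cushion: $653.04 − $548.17 = $104.87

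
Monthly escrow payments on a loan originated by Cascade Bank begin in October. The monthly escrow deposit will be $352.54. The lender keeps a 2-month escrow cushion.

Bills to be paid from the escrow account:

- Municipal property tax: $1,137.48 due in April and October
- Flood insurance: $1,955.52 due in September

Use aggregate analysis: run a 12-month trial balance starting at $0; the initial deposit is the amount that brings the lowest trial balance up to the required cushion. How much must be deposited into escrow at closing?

Cushion = 2 × $352.54 = $705.08
Trial balance (start $0, +$352.54 each month, − disbursements):
  Oct: +$352.54 − $1,137.48 → -$784.94
  Nov: +$352.54 → -$432.40
  Dec: +$352.54 → -$79.86
  Jan: +$352.54 → $272.68
  Feb: +$352.54 → $625.22
  Mar: +$352.54 → $977.76
  Apr: +$352.54 − $1,137.48 → $192.82
  May: +$352.54 → $545.36
  Jun: +$352.54 → $897.90
  Jul: +$352.54 → $1,250.44
  Aug: +$352.54 → $1,602.98
  Sep: +$352.54 − $1,955.52 → $0.00
Lowest trial balance = -$784.94 (Oct)
Initial deposit = cushion − low point = $705.08 − (-$784.94) = $1,490.02

$1,490.02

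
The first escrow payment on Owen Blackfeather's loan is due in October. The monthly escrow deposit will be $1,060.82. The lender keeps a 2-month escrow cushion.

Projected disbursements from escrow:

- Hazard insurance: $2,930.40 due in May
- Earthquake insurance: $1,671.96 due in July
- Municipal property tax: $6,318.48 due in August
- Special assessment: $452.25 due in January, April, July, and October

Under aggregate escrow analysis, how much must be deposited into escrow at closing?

Cushion = 2 × $1,060.82 = $2,121.64
Trial balance (start $0, +$1,060.82 each month, − disbursements):
  Oct: +$1,060.82 − $452.25 → $608.57
  Nov: +$1,060.82 → $1,669.39
  Dec: +$1,060.82 → $2,730.21
  Jan: +$1,060.82 − $452.25 → $3,338.78
  Feb: +$1,060.82 → $4,399.60
  Mar: +$1,060.82 → $5,460.42
  Apr: +$1,060.82 − $452.25 → $6,068.99
  May: +$1,060.82 − $2,930.40 → $4,199.41
  Jun: +$1,060.82 → $5,260.23
  Jul: +$1,060.82 − $2,124.21 → $4,196.84
  Aug: +$1,060.82 − $6,318.48 → -$1,060.82
  Sep: +$1,060.82 → $0.00
Lowest trial balance = -$1,060.82 (Aug)
Initial deposit = cushion − low point = $2,121.64 − (-$1,060.82) = $3,182.46

$3,182.46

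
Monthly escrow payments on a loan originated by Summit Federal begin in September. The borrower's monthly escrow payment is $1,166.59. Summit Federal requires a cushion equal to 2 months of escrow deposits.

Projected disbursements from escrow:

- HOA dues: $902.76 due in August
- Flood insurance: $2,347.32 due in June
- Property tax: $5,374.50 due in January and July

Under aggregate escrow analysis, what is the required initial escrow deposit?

$2,597.01

Cushion = 2 × $1,166.59 = $2,333.18
Trial balance (start $0, +$1,166.59 each month, − disbursements):
  Sep: +$1,166.59 → $1,166.59
  Oct: +$1,166.59 → $2,333.18
  Nov: +$1,166.59 → $3,499.77
  Dec: +$1,166.59 → $4,666.36
  Jan: +$1,166.59 − $5,374.50 → $458.45
  Feb: +$1,166.59 → $1,625.04
  Mar: +$1,166.59 → $2,791.63
  Apr: +$1,166.59 → $3,958.22
  May: +$1,166.59 → $5,124.81
  Jun: +$1,166.59 − $2,347.32 → $3,944.08
  Jul: +$1,166.59 − $5,374.50 → -$263.83
  Aug: +$1,166.59 − $902.76 → $0.00
Lowest trial balance = -$263.83 (Jul)
Initial deposit = cushion − low point = $2,333.18 − (-$263.83) = $2,597.01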